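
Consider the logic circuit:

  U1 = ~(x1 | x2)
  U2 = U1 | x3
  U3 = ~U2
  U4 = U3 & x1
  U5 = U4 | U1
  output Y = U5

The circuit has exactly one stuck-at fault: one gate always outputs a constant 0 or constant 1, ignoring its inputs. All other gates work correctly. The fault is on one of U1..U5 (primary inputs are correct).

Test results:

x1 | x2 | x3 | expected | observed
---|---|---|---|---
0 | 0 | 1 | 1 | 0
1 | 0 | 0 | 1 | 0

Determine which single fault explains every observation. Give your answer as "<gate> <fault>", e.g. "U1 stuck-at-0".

U5 stuck-at-0

Fault-free values for test 1 (x1=0, x2=0, x3=1): U1=1, U2=1, U3=0, U4=0, U5=1, giving Y=1. Observed 0.
Test 1: faults giving observed 0 are {U1 stuck-at-0, U5 stuck-at-0}.
Test 2 (x1=1, x2=0, x3=0): fault-free U1=0, U2=0, U3=1, U4=1, U5=1 → 1; observed 0. Eliminates U1 stuck-at-0.
Only U5 stuck-at-0 is consistent with every test.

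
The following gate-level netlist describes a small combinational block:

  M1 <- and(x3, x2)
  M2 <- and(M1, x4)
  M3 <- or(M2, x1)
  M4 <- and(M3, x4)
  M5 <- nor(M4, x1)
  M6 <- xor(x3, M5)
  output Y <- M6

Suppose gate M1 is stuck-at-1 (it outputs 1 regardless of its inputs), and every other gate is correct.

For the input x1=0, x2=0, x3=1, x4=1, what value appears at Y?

Propagate with M1 forced: M1=1 [stuck-at-1], M2=1, M3=1, M4=1, M5=0, M6=1.
So Y = 1. (Without the fault it would be 0.)

1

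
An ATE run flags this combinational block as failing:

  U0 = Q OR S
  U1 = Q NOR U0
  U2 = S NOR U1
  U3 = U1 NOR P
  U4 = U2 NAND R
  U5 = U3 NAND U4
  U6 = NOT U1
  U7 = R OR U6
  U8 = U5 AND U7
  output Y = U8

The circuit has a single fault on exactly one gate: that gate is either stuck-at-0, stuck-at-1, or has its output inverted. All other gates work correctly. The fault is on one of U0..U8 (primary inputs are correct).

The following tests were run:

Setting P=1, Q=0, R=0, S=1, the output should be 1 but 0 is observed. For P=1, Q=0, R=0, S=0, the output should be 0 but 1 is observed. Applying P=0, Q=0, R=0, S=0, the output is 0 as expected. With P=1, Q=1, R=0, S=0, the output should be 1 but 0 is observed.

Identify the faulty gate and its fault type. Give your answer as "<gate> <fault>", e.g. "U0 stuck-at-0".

U1 inverted output

Fault-free values for test 1 (P=1, Q=0, R=0, S=1): U0=1, U1=0, U2=0, U3=0, U4=1, U5=1, U6=1, U7=1, U8=1, giving Y=1. Observed 0.
Test 1: faults giving observed 0 are {U0 stuck-at-0, U0 inverted output, U1 stuck-at-1, U1 inverted output, U3 stuck-at-1, U3 inverted output, U5 stuck-at-0, U5 inverted output, U6 stuck-at-0, U6 inverted output, U7 stuck-at-0, U7 inverted output, U8 stuck-at-0, U8 inverted output}.
Test 2 (P=1, Q=0, R=0, S=0): fault-free U0=0, U1=1, U2=0, U3=0, U4=1, U5=1, U6=0, U7=0, U8=0 → 0; observed 1. Eliminates U0 stuck-at-0, U1 stuck-at-1, U3 stuck-at-1, U3 inverted output, U5 stuck-at-0, U5 inverted output, U6 stuck-at-0, U7 stuck-at-0, U8 stuck-at-0.
Test 3 (P=0, Q=0, R=0, S=0): fault-free U0=0, U1=1, U2=0, U3=0, U4=1, U5=1, U6=0, U7=0, U8=0 → 0; observed 0. Eliminates U6 inverted output, U7 inverted output, U8 inverted output.
Test 4 (P=1, Q=1, R=0, S=0): fault-free U0=1, U1=0, U2=1, U3=0, U4=1, U5=1, U6=1, U7=1, U8=1 → 1; observed 0. Eliminates U0 inverted output.
Only U1 inverted output is consistent with every test.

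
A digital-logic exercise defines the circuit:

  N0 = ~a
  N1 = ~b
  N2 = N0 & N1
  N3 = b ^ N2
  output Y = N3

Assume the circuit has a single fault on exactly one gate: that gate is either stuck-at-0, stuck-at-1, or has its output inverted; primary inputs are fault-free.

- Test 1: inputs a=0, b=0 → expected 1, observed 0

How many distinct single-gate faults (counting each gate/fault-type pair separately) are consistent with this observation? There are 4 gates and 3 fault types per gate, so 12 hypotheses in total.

8

Fault-free: N0=1, N1=1, N2=1, N3=1 → 1. Observed 0.
  N0 stuck-at-0: output 0 ✓
  N0 stuck-at-1: output 1 ✗
  N0 inverted output: output 0 ✓
  N1 stuck-at-0: output 0 ✓
  N1 stuck-at-1: output 1 ✗
  N1 inverted output: output 0 ✓
  N2 stuck-at-0: output 0 ✓
  N2 stuck-at-1: output 1 ✗
  N2 inverted output: output 0 ✓
  N3 stuck-at-0: output 0 ✓
  N3 stuck-at-1: output 1 ✗
  N3 inverted output: output 0 ✓
Consistent faults: {N0 stuck-at-0, N0 inverted output, N1 stuck-at-0, N1 inverted output, N2 stuck-at-0, N2 inverted output, N3 stuck-at-0, N3 inverted output} — 8 in all.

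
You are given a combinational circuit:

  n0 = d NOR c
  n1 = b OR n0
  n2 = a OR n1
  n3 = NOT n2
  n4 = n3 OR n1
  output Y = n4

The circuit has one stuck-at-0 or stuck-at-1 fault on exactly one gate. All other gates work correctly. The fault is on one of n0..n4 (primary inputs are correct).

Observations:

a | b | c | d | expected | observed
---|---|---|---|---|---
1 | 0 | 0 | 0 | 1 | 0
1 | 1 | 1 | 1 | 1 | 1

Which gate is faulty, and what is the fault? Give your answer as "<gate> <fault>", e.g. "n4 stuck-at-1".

n0 stuck-at-0

Fault-free values for test 1 (a=1, b=0, c=0, d=0): n0=1, n1=1, n2=1, n3=0, n4=1, giving Y=1. Observed 0.
Test 1: faults giving observed 0 are {n0 stuck-at-0, n1 stuck-at-0, n4 stuck-at-0}.
Test 2 (a=1, b=1, c=1, d=1): fault-free n0=0, n1=1, n2=1, n3=0, n4=1 → 1; observed 1. Eliminates n1 stuck-at-0, n4 stuck-at-0.
Only n0 stuck-at-0 is consistent with every test.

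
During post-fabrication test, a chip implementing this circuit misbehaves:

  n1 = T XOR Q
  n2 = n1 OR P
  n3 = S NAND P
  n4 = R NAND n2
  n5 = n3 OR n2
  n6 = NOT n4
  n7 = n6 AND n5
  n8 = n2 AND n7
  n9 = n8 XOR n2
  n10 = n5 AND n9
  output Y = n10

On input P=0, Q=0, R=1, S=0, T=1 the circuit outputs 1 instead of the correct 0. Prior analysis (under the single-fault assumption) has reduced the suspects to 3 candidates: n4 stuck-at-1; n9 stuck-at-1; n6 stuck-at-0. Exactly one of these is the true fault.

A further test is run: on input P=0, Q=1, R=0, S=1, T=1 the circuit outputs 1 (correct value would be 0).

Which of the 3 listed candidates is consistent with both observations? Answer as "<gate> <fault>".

Evaluate each candidate on input P=0, Q=1, R=0, S=1, T=1:
  n4 stuck-at-1: n1=0, n2=0, n3=1, n4=1 [stuck-at-1], n5=1, n6=0, n7=0, n8=0, n9=0, n10=0 → 0 — eliminated
  n9 stuck-at-1: n1=0, n2=0, n3=1, n4=1, n5=1, n6=0, n7=0, n8=0, n9=1 [stuck-at-1], n10=1 → 1 — matches
  n6 stuck-at-0: n1=0, n2=0, n3=1, n4=1, n5=1, n6=0 [stuck-at-0], n7=0, n8=0, n9=0, n10=0 → 0 — eliminated
Only n9 stuck-at-1 reproduces the observed 1.

n9 stuck-at-1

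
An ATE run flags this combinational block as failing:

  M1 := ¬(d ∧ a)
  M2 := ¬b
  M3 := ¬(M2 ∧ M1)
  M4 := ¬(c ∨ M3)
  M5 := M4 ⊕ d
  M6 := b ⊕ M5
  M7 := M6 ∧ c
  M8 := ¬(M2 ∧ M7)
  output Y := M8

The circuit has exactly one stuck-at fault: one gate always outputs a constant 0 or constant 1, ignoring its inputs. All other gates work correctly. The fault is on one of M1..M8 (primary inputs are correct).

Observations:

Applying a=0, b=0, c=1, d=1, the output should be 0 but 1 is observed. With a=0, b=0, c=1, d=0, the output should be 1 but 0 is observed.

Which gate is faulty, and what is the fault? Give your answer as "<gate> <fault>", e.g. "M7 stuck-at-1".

M4 stuck-at-1

Fault-free values for test 1 (a=0, b=0, c=1, d=1): M1=1, M2=1, M3=0, M4=0, M5=1, M6=1, M7=1, M8=0, giving Y=0. Observed 1.
Test 1: faults giving observed 1 are {M2 stuck-at-0, M4 stuck-at-1, M5 stuck-at-0, M6 stuck-at-0, M7 stuck-at-0, M8 stuck-at-1}.
Test 2 (a=0, b=0, c=1, d=0): fault-free M1=1, M2=1, M3=0, M4=0, M5=0, M6=0, M7=0, M8=1 → 1; observed 0. Eliminates M2 stuck-at-0, M5 stuck-at-0, M6 stuck-at-0, M7 stuck-at-0, M8 stuck-at-1.
Only M4 stuck-at-1 is consistent with every test.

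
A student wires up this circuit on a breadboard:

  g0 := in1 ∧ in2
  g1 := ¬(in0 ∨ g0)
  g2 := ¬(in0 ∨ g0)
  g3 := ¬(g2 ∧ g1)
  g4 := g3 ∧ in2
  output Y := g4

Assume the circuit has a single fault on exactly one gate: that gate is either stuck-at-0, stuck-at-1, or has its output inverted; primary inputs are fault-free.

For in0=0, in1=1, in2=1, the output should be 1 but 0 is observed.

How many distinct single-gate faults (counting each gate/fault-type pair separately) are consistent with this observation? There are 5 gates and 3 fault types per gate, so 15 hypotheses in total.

6

Fault-free: g0=1, g1=0, g2=0, g3=1, g4=1 → 1. Observed 0.
  g0: stuck-at-0, inverted output ✓; others ✗
  g1: none of the 3 fault types match ✗
  g2: none of the 3 fault types match ✗
  g3: stuck-at-0, inverted output ✓; others ✗
  g4: stuck-at-0, inverted output ✓; others ✗
Consistent faults: {g0 stuck-at-0, g0 inverted output, g3 stuck-at-0, g3 inverted output, g4 stuck-at-0, g4 inverted output} — 6 in all.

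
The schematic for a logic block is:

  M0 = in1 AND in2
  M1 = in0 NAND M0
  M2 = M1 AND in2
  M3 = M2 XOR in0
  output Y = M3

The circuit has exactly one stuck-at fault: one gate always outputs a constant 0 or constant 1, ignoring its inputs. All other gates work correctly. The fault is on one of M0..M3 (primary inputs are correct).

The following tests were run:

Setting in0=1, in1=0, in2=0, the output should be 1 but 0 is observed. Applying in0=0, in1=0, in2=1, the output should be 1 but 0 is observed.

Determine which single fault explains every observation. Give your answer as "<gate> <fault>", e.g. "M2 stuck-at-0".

Fault-free values for test 1 (in0=1, in1=0, in2=0): M0=0, M1=1, M2=0, M3=1, giving Y=1. Observed 0.
Test 1: faults giving observed 0 are {M2 stuck-at-1, M3 stuck-at-0}.
Test 2 (in0=0, in1=0, in2=1): fault-free M0=0, M1=1, M2=1, M3=1 → 1; observed 0. Eliminates M2 stuck-at-1.
Only M3 stuck-at-0 is consistent with every test.

M3 stuck-at-0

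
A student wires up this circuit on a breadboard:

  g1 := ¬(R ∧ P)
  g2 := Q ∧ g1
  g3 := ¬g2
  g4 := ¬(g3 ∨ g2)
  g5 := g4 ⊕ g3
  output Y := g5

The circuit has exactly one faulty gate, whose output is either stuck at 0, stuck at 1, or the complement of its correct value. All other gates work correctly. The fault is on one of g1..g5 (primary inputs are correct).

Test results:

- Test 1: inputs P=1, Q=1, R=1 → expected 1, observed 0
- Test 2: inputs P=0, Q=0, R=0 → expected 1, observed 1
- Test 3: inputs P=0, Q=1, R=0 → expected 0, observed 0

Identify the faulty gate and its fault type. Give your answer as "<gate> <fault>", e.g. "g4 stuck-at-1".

g1 stuck-at-1

Fault-free values for test 1 (P=1, Q=1, R=1): g1=0, g2=0, g3=1, g4=0, g5=1, giving Y=1. Observed 0.
Test 1: faults giving observed 0 are {g1 stuck-at-1, g1 inverted output, g2 stuck-at-1, g2 inverted output, g4 stuck-at-1, g4 inverted output, g5 stuck-at-0, g5 inverted output}.
Test 2 (P=0, Q=0, R=0): fault-free g1=1, g2=0, g3=1, g4=0, g5=1 → 1; observed 1. Eliminates g2 stuck-at-1, g2 inverted output, g4 stuck-at-1, g4 inverted output, g5 stuck-at-0, g5 inverted output.
Test 3 (P=0, Q=1, R=0): fault-free g1=1, g2=1, g3=0, g4=0, g5=0 → 0; observed 0. Eliminates g1 inverted output.
Only g1 stuck-at-1 is consistent with every test.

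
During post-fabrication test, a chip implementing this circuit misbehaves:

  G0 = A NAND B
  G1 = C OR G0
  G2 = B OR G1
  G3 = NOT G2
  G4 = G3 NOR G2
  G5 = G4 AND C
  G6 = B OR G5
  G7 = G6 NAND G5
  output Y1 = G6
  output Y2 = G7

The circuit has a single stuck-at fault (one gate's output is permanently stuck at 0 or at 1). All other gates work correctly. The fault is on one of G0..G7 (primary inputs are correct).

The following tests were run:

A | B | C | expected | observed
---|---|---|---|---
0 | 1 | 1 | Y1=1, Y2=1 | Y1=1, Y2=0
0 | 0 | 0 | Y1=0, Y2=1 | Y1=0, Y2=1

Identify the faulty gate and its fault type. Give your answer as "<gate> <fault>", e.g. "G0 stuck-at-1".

Fault-free values for test 1 (A=0, B=1, C=1): G0=1, G1=1, G2=1, G3=0, G4=0, G5=0, G6=1, G7=1, giving Y1=1, Y2=1. Observed Y1=1, Y2=0.
Test 1: faults giving observed Y1=1, Y2=0 are {G4 stuck-at-1, G5 stuck-at-1, G7 stuck-at-0}.
Test 2 (A=0, B=0, C=0): fault-free G0=1, G1=1, G2=1, G3=0, G4=0, G5=0, G6=0, G7=1 → Y1=0, Y2=1; observed Y1=0, Y2=1. Eliminates G5 stuck-at-1, G7 stuck-at-0.
Only G4 stuck-at-1 is consistent with every test.

G4 stuck-at-1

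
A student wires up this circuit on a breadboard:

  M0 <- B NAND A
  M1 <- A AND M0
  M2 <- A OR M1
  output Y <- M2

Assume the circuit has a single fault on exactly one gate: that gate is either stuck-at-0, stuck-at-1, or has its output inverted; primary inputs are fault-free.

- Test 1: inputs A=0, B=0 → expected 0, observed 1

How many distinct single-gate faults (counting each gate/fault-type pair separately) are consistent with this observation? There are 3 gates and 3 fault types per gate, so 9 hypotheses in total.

Fault-free: M0=1, M1=0, M2=0 → 0. Observed 1.
  M0 stuck-at-0: output 0 ✗
  M0 stuck-at-1: output 0 ✗
  M0 inverted output: output 0 ✗
  M1 stuck-at-0: output 0 ✗
  M1 stuck-at-1: output 1 ✓
  M1 inverted output: output 1 ✓
  M2 stuck-at-0: output 0 ✗
  M2 stuck-at-1: output 1 ✓
  M2 inverted output: output 1 ✓
Consistent faults: {M1 stuck-at-1, M1 inverted output, M2 stuck-at-1, M2 inverted output} — 4 in all.

4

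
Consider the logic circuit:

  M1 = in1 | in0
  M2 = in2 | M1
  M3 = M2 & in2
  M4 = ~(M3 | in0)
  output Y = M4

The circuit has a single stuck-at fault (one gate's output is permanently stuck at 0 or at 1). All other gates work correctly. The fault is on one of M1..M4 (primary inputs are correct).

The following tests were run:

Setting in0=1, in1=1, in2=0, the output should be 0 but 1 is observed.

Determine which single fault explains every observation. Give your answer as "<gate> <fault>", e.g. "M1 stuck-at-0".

M4 stuck-at-1

Fault-free values for test 1 (in0=1, in1=1, in2=0): M1=1, M2=1, M3=0, M4=0, giving Y=0. Observed 1.
Test 1: faults giving observed 1 are {M4 stuck-at-1}.
Only M4 stuck-at-1 is consistent with every test.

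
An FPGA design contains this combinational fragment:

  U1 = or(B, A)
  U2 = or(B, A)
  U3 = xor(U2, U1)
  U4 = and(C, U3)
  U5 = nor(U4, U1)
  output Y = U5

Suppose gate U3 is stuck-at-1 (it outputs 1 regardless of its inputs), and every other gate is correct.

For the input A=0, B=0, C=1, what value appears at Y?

0

Propagate with U3 forced: U1=0, U2=0, U3=1 [stuck-at-1], U4=1, U5=0.
So Y = 0. (Without the fault it would be 1.)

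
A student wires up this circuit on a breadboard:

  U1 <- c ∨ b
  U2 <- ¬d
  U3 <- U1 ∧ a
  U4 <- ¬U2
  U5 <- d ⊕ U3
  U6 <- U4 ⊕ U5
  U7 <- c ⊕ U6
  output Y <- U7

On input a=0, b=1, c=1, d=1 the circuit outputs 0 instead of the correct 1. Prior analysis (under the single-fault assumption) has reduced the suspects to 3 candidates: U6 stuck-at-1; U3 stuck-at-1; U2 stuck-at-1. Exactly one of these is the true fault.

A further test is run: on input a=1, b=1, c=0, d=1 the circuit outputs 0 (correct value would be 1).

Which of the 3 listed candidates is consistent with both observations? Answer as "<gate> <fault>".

Evaluate each candidate on input a=1, b=1, c=0, d=1:
  U6 stuck-at-1: U1=1, U2=0, U3=1, U4=1, U5=0, U6=1 [stuck-at-1], U7=1 → 1 — eliminated
  U3 stuck-at-1: U1=1, U2=0, U3=1 [stuck-at-1], U4=1, U5=0, U6=1, U7=1 → 1 — eliminated
  U2 stuck-at-1: U1=1, U2=1 [stuck-at-1], U3=1, U4=0, U5=0, U6=0, U7=0 → 0 — matches
Only U2 stuck-at-1 reproduces the observed 0.

U2 stuck-at-1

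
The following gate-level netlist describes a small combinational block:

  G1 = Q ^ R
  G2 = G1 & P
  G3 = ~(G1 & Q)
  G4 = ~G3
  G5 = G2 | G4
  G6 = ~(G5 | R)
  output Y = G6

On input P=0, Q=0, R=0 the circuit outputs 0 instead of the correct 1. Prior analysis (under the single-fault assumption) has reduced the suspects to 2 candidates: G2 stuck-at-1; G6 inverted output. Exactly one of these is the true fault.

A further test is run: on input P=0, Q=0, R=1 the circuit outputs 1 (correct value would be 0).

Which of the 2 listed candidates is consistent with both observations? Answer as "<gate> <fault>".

G6 inverted output

Evaluate each candidate on input P=0, Q=0, R=1:
  G2 stuck-at-1: G1=1, G2=1 [stuck-at-1], G3=1, G4=0, G5=1, G6=0 → 0 — eliminated
  G6 inverted output: G1=1, G2=0, G3=1, G4=0, G5=0, G6=1 [inverted output] → 1 — matches
Only G6 inverted output reproduces the observed 1.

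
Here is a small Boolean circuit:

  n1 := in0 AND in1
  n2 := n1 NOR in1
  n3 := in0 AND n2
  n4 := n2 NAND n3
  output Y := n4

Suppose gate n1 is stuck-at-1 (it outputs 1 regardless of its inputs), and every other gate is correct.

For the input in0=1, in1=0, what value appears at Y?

Propagate with n1 forced: n1=1 [stuck-at-1], n2=0, n3=0, n4=1.
So Y = 1. (Without the fault it would be 0.)

1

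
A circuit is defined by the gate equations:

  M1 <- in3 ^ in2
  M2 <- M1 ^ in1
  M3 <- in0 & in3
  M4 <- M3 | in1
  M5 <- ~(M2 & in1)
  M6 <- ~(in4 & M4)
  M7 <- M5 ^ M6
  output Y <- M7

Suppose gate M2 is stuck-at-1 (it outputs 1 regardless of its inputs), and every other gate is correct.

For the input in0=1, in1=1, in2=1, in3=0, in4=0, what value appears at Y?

1

Propagate with M2 forced: M1=1, M2=1 [stuck-at-1], M3=0, M4=1, M5=0, M6=1, M7=1.
So Y = 1. (Without the fault it would be 0.)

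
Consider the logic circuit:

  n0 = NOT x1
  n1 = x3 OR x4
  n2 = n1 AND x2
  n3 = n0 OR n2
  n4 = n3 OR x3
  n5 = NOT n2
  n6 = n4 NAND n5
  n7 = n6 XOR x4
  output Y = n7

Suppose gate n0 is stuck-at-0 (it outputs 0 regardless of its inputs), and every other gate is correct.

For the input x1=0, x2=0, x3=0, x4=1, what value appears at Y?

Propagate with n0 forced: n0=0 [stuck-at-0], n1=1, n2=0, n3=0, n4=0, n5=1, n6=1, n7=0.
So Y = 0. (Without the fault it would be 1.)

0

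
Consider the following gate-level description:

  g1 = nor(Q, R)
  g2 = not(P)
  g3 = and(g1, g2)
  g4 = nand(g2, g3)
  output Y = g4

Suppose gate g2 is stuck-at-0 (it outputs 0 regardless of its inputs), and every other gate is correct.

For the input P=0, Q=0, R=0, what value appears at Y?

1

Propagate with g2 forced: g1=1, g2=0 [stuck-at-0], g3=0, g4=1.
So Y = 1. (Without the fault it would be 0.)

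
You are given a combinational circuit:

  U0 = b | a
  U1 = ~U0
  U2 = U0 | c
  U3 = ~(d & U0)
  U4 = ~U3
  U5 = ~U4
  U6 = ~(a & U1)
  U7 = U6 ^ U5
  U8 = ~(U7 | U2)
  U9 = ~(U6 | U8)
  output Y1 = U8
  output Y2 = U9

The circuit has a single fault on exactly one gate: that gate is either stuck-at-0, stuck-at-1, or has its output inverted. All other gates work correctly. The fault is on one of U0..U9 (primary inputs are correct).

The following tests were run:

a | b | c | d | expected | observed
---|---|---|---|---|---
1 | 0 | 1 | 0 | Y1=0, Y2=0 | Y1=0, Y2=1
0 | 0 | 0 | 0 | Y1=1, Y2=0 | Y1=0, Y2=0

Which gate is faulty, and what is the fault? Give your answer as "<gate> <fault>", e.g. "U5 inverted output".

U0 inverted output

Fault-free values for test 1 (a=1, b=0, c=1, d=0): U0=1, U1=0, U2=1, U3=1, U4=0, U5=1, U6=1, U7=0, U8=0, U9=0, giving Y1=0, Y2=0. Observed Y1=0, Y2=1.
Test 1: faults giving observed Y1=0, Y2=1 are {U0 stuck-at-0, U0 inverted output, U1 stuck-at-1, U1 inverted output, U6 stuck-at-0, U6 inverted output, U9 stuck-at-1, U9 inverted output}.
Test 2 (a=0, b=0, c=0, d=0): fault-free U0=0, U1=1, U2=0, U3=1, U4=0, U5=1, U6=1, U7=0, U8=1, U9=0 → Y1=1, Y2=0; observed Y1=0, Y2=0. Eliminates U0 stuck-at-0, U1 stuck-at-1, U1 inverted output, U6 stuck-at-0, U6 inverted output, U9 stuck-at-1, U9 inverted output.
Only U0 inverted output is consistent with every test.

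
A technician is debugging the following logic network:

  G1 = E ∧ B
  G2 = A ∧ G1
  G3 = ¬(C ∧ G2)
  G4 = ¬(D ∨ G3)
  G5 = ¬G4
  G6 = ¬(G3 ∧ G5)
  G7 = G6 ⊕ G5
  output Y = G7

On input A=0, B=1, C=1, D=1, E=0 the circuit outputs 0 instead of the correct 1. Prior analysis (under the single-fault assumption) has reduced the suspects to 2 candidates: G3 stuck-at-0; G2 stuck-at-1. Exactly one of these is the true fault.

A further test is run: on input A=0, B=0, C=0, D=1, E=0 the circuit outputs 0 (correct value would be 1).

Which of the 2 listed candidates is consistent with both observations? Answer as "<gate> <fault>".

Evaluate each candidate on input A=0, B=0, C=0, D=1, E=0:
  G3 stuck-at-0: G1=0, G2=0, G3=0 [stuck-at-0], G4=0, G5=1, G6=1, G7=0 → 0 — matches
  G2 stuck-at-1: G1=0, G2=1 [stuck-at-1], G3=1, G4=0, G5=1, G6=0, G7=1 → 1 — eliminated
Only G3 stuck-at-0 reproduces the observed 0.

G3 stuck-at-0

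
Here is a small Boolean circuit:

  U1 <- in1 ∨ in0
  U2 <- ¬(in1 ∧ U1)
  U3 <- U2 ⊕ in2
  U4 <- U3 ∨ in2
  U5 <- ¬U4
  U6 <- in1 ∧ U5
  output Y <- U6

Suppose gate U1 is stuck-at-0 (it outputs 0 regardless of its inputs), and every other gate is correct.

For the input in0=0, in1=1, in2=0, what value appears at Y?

Propagate with U1 forced: U1=0 [stuck-at-0], U2=1, U3=1, U4=1, U5=0, U6=0.
So Y = 0. (Without the fault it would be 1.)

0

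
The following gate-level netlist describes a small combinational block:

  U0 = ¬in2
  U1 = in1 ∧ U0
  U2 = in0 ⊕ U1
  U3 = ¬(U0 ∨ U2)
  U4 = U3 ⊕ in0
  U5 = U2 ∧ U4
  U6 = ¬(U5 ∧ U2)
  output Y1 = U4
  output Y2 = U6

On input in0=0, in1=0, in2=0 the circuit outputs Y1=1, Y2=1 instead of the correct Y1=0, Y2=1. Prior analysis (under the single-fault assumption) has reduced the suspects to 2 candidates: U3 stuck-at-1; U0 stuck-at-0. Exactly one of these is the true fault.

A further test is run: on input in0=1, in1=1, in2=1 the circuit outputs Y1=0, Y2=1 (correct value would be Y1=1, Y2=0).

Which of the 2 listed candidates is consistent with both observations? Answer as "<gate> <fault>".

Evaluate each candidate on input in0=1, in1=1, in2=1:
  U3 stuck-at-1: U0=0, U1=0, U2=1, U3=1 [stuck-at-1], U4=0, U5=0, U6=1 → Y1=0, Y2=1 — matches
  U0 stuck-at-0: U0=0 [stuck-at-0], U1=0, U2=1, U3=0, U4=1, U5=1, U6=0 → Y1=1, Y2=0 — eliminated
Only U3 stuck-at-1 reproduces the observed Y1=0, Y2=1.

U3 stuck-at-1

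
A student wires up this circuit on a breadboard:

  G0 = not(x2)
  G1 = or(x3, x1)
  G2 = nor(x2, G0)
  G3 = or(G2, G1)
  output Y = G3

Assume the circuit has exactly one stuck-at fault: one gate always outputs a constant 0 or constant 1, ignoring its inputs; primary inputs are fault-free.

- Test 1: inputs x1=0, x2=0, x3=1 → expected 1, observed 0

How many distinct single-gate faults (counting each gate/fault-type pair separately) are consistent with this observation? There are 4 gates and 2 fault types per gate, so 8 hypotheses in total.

Fault-free: G0=1, G1=1, G2=0, G3=1 → 1. Observed 0.
  G0 stuck-at-0: output 1 ✗
  G0 stuck-at-1: output 1 ✗
  G1 stuck-at-0: output 0 ✓
  G1 stuck-at-1: output 1 ✗
  G2 stuck-at-0: output 1 ✗
  G2 stuck-at-1: output 1 ✗
  G3 stuck-at-0: output 0 ✓
  G3 stuck-at-1: output 1 ✗
Consistent faults: {G1 stuck-at-0, G3 stuck-at-0} — 2 in all.

2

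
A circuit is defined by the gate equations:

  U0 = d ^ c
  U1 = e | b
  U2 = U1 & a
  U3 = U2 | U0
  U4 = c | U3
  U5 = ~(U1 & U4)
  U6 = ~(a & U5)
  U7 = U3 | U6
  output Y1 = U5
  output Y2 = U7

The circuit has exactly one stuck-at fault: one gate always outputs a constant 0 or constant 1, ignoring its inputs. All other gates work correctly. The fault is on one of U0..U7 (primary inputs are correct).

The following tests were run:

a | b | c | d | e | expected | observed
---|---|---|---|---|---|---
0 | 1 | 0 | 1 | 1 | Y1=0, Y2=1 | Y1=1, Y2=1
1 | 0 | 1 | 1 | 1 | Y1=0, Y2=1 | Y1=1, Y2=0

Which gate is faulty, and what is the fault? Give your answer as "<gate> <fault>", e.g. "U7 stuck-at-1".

U1 stuck-at-0

Fault-free values for test 1 (a=0, b=1, c=0, d=1, e=1): U0=1, U1=1, U2=0, U3=1, U4=1, U5=0, U6=1, U7=1, giving Y1=0, Y2=1. Observed Y1=1, Y2=1.
Test 1: faults giving observed Y1=1, Y2=1 are {U0 stuck-at-0, U1 stuck-at-0, U3 stuck-at-0, U4 stuck-at-0, U5 stuck-at-1}.
Test 2 (a=1, b=0, c=1, d=1, e=1): fault-free U0=0, U1=1, U2=1, U3=1, U4=1, U5=0, U6=1, U7=1 → Y1=0, Y2=1; observed Y1=1, Y2=0. Eliminates U0 stuck-at-0, U3 stuck-at-0, U4 stuck-at-0, U5 stuck-at-1.
Only U1 stuck-at-0 is consistent with every test.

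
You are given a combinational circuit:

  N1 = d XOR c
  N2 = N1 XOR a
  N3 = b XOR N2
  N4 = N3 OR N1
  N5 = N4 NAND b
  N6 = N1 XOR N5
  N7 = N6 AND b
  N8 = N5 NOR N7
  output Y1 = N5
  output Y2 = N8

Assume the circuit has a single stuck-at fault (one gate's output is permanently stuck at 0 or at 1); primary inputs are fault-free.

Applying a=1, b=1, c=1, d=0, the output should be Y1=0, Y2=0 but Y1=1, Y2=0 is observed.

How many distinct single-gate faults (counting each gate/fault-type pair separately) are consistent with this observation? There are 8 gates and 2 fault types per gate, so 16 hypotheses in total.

Fault-free: N1=1, N2=0, N3=1, N4=1, N5=0, N6=1, N7=1, N8=0 → Y1=0, Y2=0. Observed Y1=1, Y2=0.
  N1: stuck-at-0 ✓; others ✗
  N2: none of the 2 fault types match ✗
  N3: none of the 2 fault types match ✗
  N4: stuck-at-0 ✓; others ✗
  N5: stuck-at-1 ✓; others ✗
  N6: none of the 2 fault types match ✗
  N7: none of the 2 fault types match ✗
  N8: none of the 2 fault types match ✗
Consistent faults: {N1 stuck-at-0, N4 stuck-at-0, N5 stuck-at-1} — 3 in all.

3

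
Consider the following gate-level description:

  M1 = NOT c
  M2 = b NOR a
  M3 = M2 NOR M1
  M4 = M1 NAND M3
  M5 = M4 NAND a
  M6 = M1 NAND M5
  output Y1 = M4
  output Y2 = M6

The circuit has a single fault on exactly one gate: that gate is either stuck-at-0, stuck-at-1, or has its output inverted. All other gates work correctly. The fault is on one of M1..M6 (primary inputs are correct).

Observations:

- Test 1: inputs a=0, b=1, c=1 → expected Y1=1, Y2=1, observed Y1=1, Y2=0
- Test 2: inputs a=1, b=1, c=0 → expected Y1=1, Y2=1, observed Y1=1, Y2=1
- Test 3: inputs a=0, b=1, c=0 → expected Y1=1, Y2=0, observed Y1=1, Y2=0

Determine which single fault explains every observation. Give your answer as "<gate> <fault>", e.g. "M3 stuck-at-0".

M1 stuck-at-1

Fault-free values for test 1 (a=0, b=1, c=1): M1=0, M2=0, M3=1, M4=1, M5=1, M6=1, giving Y1=1, Y2=1. Observed Y1=1, Y2=0.
Test 1: faults giving observed Y1=1, Y2=0 are {M1 stuck-at-1, M1 inverted output, M6 stuck-at-0, M6 inverted output}.
Test 2 (a=1, b=1, c=0): fault-free M1=1, M2=0, M3=0, M4=1, M5=0, M6=1 → Y1=1, Y2=1; observed Y1=1, Y2=1. Eliminates M6 stuck-at-0, M6 inverted output.
Test 3 (a=0, b=1, c=0): fault-free M1=1, M2=0, M3=0, M4=1, M5=1, M6=0 → Y1=1, Y2=0; observed Y1=1, Y2=0. Eliminates M1 inverted output.
Only M1 stuck-at-1 is consistent with every test.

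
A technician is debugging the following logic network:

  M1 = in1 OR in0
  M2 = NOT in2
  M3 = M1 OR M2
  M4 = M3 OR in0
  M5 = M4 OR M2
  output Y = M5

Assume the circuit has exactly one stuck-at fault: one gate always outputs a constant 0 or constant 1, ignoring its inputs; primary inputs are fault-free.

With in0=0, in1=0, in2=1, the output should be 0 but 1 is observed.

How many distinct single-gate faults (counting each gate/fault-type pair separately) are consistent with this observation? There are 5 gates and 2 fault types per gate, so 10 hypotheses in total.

5

Fault-free: M1=0, M2=0, M3=0, M4=0, M5=0 → 0. Observed 1.
  M1 stuck-at-0: output 0 ✗
  M1 stuck-at-1: output 1 ✓
  M2 stuck-at-0: output 0 ✗
  M2 stuck-at-1: output 1 ✓
  M3 stuck-at-0: output 0 ✗
  M3 stuck-at-1: output 1 ✓
  M4 stuck-at-0: output 0 ✗
  M4 stuck-at-1: output 1 ✓
  M5 stuck-at-0: output 0 ✗
  M5 stuck-at-1: output 1 ✓
Consistent faults: {M1 stuck-at-1, M2 stuck-at-1, M3 stuck-at-1, M4 stuck-at-1, M5 stuck-at-1} — 5 in all.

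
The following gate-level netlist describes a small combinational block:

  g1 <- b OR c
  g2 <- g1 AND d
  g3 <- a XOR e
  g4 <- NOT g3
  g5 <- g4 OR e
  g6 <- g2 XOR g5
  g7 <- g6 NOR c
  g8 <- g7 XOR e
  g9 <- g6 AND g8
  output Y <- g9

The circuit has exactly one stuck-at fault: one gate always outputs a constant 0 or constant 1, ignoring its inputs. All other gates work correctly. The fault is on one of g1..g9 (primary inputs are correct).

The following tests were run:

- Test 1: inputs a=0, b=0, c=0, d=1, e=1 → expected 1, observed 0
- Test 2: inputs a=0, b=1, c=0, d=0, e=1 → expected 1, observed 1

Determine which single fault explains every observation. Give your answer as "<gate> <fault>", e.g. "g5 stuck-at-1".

Fault-free values for test 1 (a=0, b=0, c=0, d=1, e=1): g1=0, g2=0, g3=1, g4=0, g5=1, g6=1, g7=0, g8=1, g9=1, giving Y=1. Observed 0.
Test 1: faults giving observed 0 are {g1 stuck-at-1, g2 stuck-at-1, g5 stuck-at-0, g6 stuck-at-0, g7 stuck-at-1, g8 stuck-at-0, g9 stuck-at-0}.
Test 2 (a=0, b=1, c=0, d=0, e=1): fault-free g1=1, g2=0, g3=1, g4=0, g5=1, g6=1, g7=0, g8=1, g9=1 → 1; observed 1. Eliminates g2 stuck-at-1, g5 stuck-at-0, g6 stuck-at-0, g7 stuck-at-1, g8 stuck-at-0, g9 stuck-at-0.
Only g1 stuck-at-1 is consistent with every test.

g1 stuck-at-1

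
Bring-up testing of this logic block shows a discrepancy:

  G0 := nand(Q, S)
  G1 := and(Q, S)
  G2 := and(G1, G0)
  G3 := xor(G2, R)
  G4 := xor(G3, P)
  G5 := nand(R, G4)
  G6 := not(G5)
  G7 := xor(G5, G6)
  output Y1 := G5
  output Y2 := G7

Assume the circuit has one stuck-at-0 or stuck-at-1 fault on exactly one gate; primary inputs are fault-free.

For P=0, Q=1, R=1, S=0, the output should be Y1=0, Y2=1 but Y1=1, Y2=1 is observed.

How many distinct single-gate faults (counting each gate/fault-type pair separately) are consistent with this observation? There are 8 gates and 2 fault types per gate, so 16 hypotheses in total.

Fault-free: G0=1, G1=0, G2=0, G3=1, G4=1, G5=0, G6=1, G7=1 → Y1=0, Y2=1. Observed Y1=1, Y2=1.
  G0: none of the 2 fault types match ✗
  G1: stuck-at-1 ✓; others ✗
  G2: stuck-at-1 ✓; others ✗
  G3: stuck-at-0 ✓; others ✗
  G4: stuck-at-0 ✓; others ✗
  G5: stuck-at-1 ✓; others ✗
  G6: none of the 2 fault types match ✗
  G7: none of the 2 fault types match ✗
Consistent faults: {G1 stuck-at-1, G2 stuck-at-1, G3 stuck-at-0, G4 stuck-at-0, G5 stuck-at-1} — 5 in all.

5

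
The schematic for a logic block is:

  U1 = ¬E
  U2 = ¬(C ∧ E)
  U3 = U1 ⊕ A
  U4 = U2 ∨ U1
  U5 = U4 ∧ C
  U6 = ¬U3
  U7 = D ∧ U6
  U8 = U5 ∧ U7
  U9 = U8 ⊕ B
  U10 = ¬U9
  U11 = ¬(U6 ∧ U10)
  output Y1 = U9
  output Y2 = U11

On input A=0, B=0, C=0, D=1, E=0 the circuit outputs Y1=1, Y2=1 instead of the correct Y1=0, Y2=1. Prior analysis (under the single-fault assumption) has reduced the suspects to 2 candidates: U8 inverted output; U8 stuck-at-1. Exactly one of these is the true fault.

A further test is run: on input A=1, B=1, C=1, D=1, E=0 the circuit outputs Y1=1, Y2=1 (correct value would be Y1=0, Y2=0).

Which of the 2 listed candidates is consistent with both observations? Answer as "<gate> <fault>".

U8 inverted output

Evaluate each candidate on input A=1, B=1, C=1, D=1, E=0:
  U8 inverted output: U1=1, U2=1, U3=0, U4=1, U5=1, U6=1, U7=1, U8=0 [inverted output], U9=1, U10=0, U11=1 → Y1=1, Y2=1 — matches
  U8 stuck-at-1: U1=1, U2=1, U3=0, U4=1, U5=1, U6=1, U7=1, U8=1 [stuck-at-1], U9=0, U10=1, U11=0 → Y1=0, Y2=0 — eliminated
Only U8 inverted output reproduces the observed Y1=1, Y2=1.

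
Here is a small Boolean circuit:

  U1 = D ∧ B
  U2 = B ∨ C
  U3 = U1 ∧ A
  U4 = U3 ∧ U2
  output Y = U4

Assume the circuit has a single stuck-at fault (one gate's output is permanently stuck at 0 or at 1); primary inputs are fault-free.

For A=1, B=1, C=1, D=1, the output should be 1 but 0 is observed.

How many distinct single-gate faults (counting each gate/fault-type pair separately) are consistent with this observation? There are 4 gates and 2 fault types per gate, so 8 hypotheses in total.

Fault-free: U1=1, U2=1, U3=1, U4=1 → 1. Observed 0.
  U1 stuck-at-0: output 0 ✓
  U1 stuck-at-1: output 1 ✗
  U2 stuck-at-0: output 0 ✓
  U2 stuck-at-1: output 1 ✗
  U3 stuck-at-0: output 0 ✓
  U3 stuck-at-1: output 1 ✗
  U4 stuck-at-0: output 0 ✓
  U4 stuck-at-1: output 1 ✗
Consistent faults: {U1 stuck-at-0, U2 stuck-at-0, U3 stuck-at-0, U4 stuck-at-0} — 4 in all.

4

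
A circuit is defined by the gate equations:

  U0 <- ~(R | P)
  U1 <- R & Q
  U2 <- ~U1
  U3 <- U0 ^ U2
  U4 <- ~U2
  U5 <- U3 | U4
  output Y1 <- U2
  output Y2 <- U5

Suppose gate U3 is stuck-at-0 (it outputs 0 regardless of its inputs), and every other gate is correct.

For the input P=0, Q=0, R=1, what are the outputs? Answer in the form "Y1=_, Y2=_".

Y1=1, Y2=0

Propagate with U3 forced: U0=0, U1=0, U2=1, U3=0 [stuck-at-0], U4=0, U5=0.
So the outputs are Y1=1, Y2=0. (Without the fault they would be Y1=1, Y2=1.)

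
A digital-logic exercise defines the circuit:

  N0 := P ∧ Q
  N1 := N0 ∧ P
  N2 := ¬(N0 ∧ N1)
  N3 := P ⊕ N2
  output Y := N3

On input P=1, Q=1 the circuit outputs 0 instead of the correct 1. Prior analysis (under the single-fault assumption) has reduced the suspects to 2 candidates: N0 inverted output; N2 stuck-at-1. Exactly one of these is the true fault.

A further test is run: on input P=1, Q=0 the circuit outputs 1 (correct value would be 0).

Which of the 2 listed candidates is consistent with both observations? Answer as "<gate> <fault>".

Evaluate each candidate on input P=1, Q=0:
  N0 inverted output: N0=1 [inverted output], N1=1, N2=0, N3=1 → 1 — matches
  N2 stuck-at-1: N0=0, N1=0, N2=1 [stuck-at-1], N3=0 → 0 — eliminated
Only N0 inverted output reproduces the observed 1.

N0 inverted output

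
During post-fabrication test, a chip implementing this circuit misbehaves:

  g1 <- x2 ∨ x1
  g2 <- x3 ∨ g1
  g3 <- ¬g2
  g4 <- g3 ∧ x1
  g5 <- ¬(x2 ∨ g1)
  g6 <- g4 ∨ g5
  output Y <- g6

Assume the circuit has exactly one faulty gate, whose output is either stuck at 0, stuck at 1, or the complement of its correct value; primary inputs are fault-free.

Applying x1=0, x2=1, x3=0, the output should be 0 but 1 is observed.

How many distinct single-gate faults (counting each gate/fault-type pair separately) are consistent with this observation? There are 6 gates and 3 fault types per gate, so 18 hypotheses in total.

Fault-free: g1=1, g2=1, g3=0, g4=0, g5=0, g6=0 → 0. Observed 1.
  g1: none of the 3 fault types match ✗
  g2: none of the 3 fault types match ✗
  g3: none of the 3 fault types match ✗
  g4: stuck-at-1, inverted output ✓; others ✗
  g5: stuck-at-1, inverted output ✓; others ✗
  g6: stuck-at-1, inverted output ✓; others ✗
Consistent faults: {g4 stuck-at-1, g4 inverted output, g5 stuck-at-1, g5 inverted output, g6 stuck-at-1, g6 inverted output} — 6 in all.

6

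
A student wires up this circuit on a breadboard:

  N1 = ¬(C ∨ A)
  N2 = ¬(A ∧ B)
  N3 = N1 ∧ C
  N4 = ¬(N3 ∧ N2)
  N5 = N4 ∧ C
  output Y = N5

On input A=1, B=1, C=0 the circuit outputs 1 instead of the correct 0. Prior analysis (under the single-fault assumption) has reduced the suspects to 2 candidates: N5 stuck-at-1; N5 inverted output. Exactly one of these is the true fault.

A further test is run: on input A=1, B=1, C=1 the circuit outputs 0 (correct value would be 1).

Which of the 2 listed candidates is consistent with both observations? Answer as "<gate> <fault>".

N5 inverted output

Evaluate each candidate on input A=1, B=1, C=1:
  N5 stuck-at-1: N1=0, N2=0, N3=0, N4=1, N5=1 [stuck-at-1] → 1 — eliminated
  N5 inverted output: N1=0, N2=0, N3=0, N4=1, N5=0 [inverted output] → 0 — matches
Only N5 inverted output reproduces the observed 0.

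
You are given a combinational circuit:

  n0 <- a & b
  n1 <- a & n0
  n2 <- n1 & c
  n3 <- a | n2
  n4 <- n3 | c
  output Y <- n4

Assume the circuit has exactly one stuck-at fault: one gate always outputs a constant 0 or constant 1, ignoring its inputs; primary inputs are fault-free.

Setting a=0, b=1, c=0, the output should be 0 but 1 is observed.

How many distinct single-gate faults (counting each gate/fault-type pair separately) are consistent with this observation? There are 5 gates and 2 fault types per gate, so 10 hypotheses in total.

Fault-free: n0=0, n1=0, n2=0, n3=0, n4=0 → 0. Observed 1.
  n0 stuck-at-0: output 0 ✗
  n0 stuck-at-1: output 0 ✗
  n1 stuck-at-0: output 0 ✗
  n1 stuck-at-1: output 0 ✗
  n2 stuck-at-0: output 0 ✗
  n2 stuck-at-1: output 1 ✓
  n3 stuck-at-0: output 0 ✗
  n3 stuck-at-1: output 1 ✓
  n4 stuck-at-0: output 0 ✗
  n4 stuck-at-1: output 1 ✓
Consistent faults: {n2 stuck-at-1, n3 stuck-at-1, n4 stuck-at-1} — 3 in all.

3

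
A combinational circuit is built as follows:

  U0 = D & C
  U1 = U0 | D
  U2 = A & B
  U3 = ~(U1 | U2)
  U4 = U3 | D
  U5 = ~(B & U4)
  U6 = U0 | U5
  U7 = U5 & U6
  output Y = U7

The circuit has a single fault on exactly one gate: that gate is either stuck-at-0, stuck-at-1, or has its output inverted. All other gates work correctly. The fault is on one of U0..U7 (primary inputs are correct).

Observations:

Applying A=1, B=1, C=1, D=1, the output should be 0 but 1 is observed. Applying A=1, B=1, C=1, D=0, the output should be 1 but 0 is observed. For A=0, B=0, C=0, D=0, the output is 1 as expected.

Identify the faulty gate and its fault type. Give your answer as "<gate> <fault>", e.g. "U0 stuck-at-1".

U4 inverted output

Fault-free values for test 1 (A=1, B=1, C=1, D=1): U0=1, U1=1, U2=1, U3=0, U4=1, U5=0, U6=1, U7=0, giving Y=0. Observed 1.
Test 1: faults giving observed 1 are {U4 stuck-at-0, U4 inverted output, U5 stuck-at-1, U5 inverted output, U7 stuck-at-1, U7 inverted output}.
Test 2 (A=1, B=1, C=1, D=0): fault-free U0=0, U1=0, U2=1, U3=0, U4=0, U5=1, U6=1, U7=1 → 1; observed 0. Eliminates U4 stuck-at-0, U5 stuck-at-1, U7 stuck-at-1.
Test 3 (A=0, B=0, C=0, D=0): fault-free U0=0, U1=0, U2=0, U3=1, U4=1, U5=1, U6=1, U7=1 → 1; observed 1. Eliminates U5 inverted output, U7 inverted output.
Only U4 inverted output is consistent with every test.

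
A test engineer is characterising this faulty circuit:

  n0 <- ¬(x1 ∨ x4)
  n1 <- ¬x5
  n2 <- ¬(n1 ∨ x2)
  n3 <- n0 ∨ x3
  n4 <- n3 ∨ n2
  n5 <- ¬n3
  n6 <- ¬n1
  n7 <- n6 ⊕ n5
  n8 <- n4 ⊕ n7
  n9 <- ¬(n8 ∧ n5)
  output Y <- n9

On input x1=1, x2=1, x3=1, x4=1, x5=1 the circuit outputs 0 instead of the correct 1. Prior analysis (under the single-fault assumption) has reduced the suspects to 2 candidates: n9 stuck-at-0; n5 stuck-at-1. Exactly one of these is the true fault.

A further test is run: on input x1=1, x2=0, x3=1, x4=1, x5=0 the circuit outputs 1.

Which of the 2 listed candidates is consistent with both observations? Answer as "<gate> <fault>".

Evaluate each candidate on input x1=1, x2=0, x3=1, x4=1, x5=0:
  n9 stuck-at-0: n0=0, n1=1, n2=0, n3=1, n4=1, n5=0, n6=0, n7=0, n8=1, n9=0 [stuck-at-0] → 0 — eliminated
  n5 stuck-at-1: n0=0, n1=1, n2=0, n3=1, n4=1, n5=1 [stuck-at-1], n6=0, n7=1, n8=0, n9=1 → 1 — matches
Only n5 stuck-at-1 reproduces the observed 1.

n5 stuck-at-1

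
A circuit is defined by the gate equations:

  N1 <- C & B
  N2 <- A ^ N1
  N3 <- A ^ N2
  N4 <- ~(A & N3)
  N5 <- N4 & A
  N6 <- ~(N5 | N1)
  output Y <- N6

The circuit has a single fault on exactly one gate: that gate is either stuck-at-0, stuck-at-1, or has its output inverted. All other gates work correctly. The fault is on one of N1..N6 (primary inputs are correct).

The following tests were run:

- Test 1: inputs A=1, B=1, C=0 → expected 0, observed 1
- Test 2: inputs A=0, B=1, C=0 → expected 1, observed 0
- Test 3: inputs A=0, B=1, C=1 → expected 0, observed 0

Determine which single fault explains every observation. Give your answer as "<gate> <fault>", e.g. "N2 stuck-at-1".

Fault-free values for test 1 (A=1, B=1, C=0): N1=0, N2=1, N3=0, N4=1, N5=1, N6=0, giving Y=0. Observed 1.
Test 1: faults giving observed 1 are {N2 stuck-at-0, N2 inverted output, N3 stuck-at-1, N3 inverted output, N4 stuck-at-0, N4 inverted output, N5 stuck-at-0, N5 inverted output, N6 stuck-at-1, N6 inverted output}.
Test 2 (A=0, B=1, C=0): fault-free N1=0, N2=0, N3=0, N4=1, N5=0, N6=1 → 1; observed 0. Eliminates N2 stuck-at-0, N2 inverted output, N3 stuck-at-1, N3 inverted output, N4 stuck-at-0, N4 inverted output, N5 stuck-at-0, N6 stuck-at-1.
Test 3 (A=0, B=1, C=1): fault-free N1=1, N2=1, N3=1, N4=1, N5=0, N6=0 → 0; observed 0. Eliminates N6 inverted output.
Only N5 inverted output is consistent with every test.

N5 inverted output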